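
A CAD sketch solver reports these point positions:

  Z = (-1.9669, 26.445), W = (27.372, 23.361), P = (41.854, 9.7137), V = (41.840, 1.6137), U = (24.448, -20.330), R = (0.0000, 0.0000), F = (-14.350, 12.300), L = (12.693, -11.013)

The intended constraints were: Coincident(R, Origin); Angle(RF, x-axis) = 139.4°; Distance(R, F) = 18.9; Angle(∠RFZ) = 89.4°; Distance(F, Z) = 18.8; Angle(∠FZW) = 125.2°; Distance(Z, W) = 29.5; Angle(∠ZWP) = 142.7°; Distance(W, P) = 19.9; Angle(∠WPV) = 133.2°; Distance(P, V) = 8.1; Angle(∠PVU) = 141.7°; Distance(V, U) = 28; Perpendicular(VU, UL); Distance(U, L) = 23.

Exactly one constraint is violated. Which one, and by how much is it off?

Distance(U, L) = 23 — off by 8.00.

R = (0.00, 0.00) ✓; RF at 139.4° ✓; |RF| = 18.90 ✓; ∠RFZ = 89.40° ✓; |FZ| = 18.80 ✓; ∠FZW = 125.2° ✓; |ZW| = 29.50 ✓; ∠ZWP = 142.7° ✓; |WP| = 19.90 ✓; ∠WPV = 133.2° ✓; |PV| = 8.100 ✓; ∠PVU = 141.7° ✓; |VU| = 28.00 ✓; ∠(VU, UL) = 90.00° ✓; |UL| = 15.00 ✗.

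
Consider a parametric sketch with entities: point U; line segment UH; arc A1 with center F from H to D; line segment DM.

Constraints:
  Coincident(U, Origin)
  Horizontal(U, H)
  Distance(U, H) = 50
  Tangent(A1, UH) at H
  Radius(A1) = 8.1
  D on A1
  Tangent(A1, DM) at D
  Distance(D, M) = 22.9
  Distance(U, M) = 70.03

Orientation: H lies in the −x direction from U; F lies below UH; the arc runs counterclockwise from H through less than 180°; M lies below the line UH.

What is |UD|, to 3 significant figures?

58.1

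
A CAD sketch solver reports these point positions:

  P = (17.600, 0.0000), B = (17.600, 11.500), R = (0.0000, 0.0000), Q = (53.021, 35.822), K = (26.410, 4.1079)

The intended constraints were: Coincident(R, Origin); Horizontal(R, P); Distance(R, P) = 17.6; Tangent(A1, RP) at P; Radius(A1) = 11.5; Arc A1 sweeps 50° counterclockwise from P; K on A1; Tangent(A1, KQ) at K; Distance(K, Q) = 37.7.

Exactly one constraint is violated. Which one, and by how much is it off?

Distance(K, Q) = 37.7 — off by 3.70.

R = (0.00, 0.00) ✓; R.y = 0.00, P.y = 0.00 ✓; |RP| = 17.60 ✓; ∠(BP, PR) = 90.00° ✓; |BP| = 11.50 ✓; bearing(B→K) − bearing(B→P) = 50.00° ✓; |BK| = 11.50 ✓; ∠(BK, KQ) = 90.00° ✓; |KQ| = 41.40 ✗.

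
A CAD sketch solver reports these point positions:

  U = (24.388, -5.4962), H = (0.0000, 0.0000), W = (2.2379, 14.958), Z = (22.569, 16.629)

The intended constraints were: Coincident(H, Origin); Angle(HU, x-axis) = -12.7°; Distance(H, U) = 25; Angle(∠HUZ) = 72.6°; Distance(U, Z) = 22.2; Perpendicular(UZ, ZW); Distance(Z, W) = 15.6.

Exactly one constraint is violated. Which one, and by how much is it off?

Distance(Z, W) = 15.6 — off by 4.80.

H = (0.00, 0.00) ✓; HU at -12.70° ✓; |HU| = 25.00 ✓; ∠HUZ = 72.60° ✓; |UZ| = 22.20 ✓; ∠(UZ, ZW) = 90.00° ✓; |ZW| = 20.40 ✗.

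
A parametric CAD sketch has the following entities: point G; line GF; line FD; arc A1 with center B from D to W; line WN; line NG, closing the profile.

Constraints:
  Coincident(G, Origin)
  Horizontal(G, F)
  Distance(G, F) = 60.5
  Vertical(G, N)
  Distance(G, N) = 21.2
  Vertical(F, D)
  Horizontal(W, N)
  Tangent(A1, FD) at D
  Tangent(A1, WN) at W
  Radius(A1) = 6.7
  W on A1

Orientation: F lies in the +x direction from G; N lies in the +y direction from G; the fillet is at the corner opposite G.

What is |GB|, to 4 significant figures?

55.72

GN is vertical with |GN| = 21.2 and N on the +y side, so N = (0.000, 21.20). The virtual corner opposite G is at (60.50, 21.20). A1 meets FD tangentially, so BD is at right angles to FD and since A1 is tangent to WN there, BW ⟂ WN, with radius 6.7, so the center B sits 6.7 in from both sides at B = (53.80, 14.50). Then |GB| = |B − G| = 55.72.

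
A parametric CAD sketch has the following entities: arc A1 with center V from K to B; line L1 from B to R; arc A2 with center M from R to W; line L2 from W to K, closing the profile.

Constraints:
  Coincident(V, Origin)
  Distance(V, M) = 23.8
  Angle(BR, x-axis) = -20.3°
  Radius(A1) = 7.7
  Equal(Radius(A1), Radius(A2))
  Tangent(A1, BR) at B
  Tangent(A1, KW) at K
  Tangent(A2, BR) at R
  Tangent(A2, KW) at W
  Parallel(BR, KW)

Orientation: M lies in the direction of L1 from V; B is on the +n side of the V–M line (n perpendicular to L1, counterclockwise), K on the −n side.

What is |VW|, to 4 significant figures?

25.01

The slot axis is L1's direction at -20.3°, so u = (cos -20.3°, sin -20.3°) = (0.9379, -0.3469) and n = (−sin -20.3°, cos -20.3°) = (0.3469, 0.9379). V is at the origin and M lies 23.8 along u from V, so M = 23.8·u = (22.32, -8.257). Tangency of A1 to both parallel lines with radius 7.7 puts B and K at V ± 7.7·n: B = (2.671, 7.222), K = (-2.671, -7.222). Equal radii place R and W the same way about M: R = M + 7.7·n = (24.99, -1.035), W = M − 7.7·n = (19.65, -15.48). Then |VW| = |W − V| = 25.01.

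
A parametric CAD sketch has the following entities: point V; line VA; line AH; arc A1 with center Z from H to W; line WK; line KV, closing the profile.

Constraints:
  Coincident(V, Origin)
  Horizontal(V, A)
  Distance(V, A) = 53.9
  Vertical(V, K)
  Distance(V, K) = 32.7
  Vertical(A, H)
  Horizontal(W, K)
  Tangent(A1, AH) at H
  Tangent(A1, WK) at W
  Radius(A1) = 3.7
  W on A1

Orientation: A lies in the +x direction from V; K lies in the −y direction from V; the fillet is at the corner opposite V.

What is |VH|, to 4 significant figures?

61.21

The virtual corner opposite V is at (53.90, -32.70). The tangent condition forces ZH to be normal to AH and since A1 is tangent to WK there, ZW ⟂ WK, with radius 3.7, so the center Z sits 3.7 in from both sides at Z = (50.20, -29.00). That places the tangent points at H = (53.90, -29.00) on AH and W = (50.20, -32.70) on WK. Then |VH| = |H − V| = 61.21.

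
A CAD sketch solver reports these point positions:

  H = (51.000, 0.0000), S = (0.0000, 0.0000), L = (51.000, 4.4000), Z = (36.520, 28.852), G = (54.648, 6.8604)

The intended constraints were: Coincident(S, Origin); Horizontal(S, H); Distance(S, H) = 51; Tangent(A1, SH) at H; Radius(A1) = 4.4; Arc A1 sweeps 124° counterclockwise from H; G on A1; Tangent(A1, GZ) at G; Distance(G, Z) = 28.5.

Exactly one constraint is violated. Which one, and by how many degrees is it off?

Tangent(A1, GZ) at G — off by 5.50°.

S = (0.00, 0.00) ✓; S.y = 0.00, H.y = 0.00 ✓; |SH| = 51.00 ✓; ∠(LH, HS) = 90.00° ✓; |LH| = 4.400 ✓; bearing(L→G) − bearing(L→H) = 124.0° ✓; |LG| = 4.400 ✓; ∠(LG, GZ) = 84.50° ✗; |GZ| = 28.50 ✓.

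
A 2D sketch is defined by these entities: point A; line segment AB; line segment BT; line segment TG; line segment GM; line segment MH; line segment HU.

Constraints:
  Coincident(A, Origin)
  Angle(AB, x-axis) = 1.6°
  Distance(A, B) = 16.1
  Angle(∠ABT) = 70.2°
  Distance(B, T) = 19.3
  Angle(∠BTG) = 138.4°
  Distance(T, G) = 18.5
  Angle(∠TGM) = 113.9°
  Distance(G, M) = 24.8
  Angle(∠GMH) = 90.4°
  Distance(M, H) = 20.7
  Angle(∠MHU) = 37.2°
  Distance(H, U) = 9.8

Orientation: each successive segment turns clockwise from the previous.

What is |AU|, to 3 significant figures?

14.8

∠GMH = 90.4° gives MH at 54.5° from the x-axis; with |MH| = 20.7, H = (-14.0, 4.20). ∠MHU = 37.2° gives HU at -88.3° from the x-axis; with |HU| = 9.8, U = (-13.7, -5.59). Then |AU| = |U − A| = 14.8.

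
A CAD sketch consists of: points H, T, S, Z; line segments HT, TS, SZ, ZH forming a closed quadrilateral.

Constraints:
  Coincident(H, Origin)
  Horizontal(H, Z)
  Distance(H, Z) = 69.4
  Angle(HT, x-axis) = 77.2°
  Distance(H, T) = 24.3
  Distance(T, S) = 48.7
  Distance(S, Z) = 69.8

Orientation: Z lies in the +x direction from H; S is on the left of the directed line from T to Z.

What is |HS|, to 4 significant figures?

71.28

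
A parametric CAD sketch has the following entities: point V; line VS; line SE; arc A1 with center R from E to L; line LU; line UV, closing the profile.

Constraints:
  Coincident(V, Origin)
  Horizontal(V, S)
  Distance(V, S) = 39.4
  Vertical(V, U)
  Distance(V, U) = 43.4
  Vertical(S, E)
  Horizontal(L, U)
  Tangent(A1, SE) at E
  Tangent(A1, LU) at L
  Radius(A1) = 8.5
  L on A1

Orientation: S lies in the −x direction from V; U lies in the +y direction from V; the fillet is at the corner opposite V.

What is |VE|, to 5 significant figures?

52.634

V is at the origin; VS is horizontal with |VS| = 39.4 and S on the −x side, so S = (-39.400, 0.0000). V and U share the same x with |VU| = 43.4 and U on the +y side, so U = (0.0000, 43.400). The virtual corner opposite V is at (-39.400, 43.400). Since A1 is tangent to SE there, RE ⟂ SE and tangency of A1 to LU means the radius RL is perpendicular to LU, with radius 8.5, so the center R sits 8.5 in from both sides at R = (-30.900, 34.900). That places the tangent points at E = (-39.400, 34.900) on SE and L = (-30.900, 43.400) on LU. Then |VE| = |E − V| = 52.634.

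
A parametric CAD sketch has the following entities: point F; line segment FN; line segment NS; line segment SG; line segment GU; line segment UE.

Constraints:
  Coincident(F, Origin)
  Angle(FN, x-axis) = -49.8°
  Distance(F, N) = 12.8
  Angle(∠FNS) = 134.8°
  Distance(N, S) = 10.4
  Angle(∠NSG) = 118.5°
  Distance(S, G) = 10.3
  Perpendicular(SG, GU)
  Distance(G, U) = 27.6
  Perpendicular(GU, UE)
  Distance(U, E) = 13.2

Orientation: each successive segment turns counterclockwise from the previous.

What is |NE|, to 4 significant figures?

18.58

The perpendicularity gives GU at right angles to SG, so GU runs at 146.9°; with |GU| = 27.6, U = (1.132, 13.09). The perpendicularity gives UE at right angles to GU, so UE runs at -123.1°; with |UE| = 13.2, E = (-6.076, 2.032). Then |NE| = |E − N| = 18.58.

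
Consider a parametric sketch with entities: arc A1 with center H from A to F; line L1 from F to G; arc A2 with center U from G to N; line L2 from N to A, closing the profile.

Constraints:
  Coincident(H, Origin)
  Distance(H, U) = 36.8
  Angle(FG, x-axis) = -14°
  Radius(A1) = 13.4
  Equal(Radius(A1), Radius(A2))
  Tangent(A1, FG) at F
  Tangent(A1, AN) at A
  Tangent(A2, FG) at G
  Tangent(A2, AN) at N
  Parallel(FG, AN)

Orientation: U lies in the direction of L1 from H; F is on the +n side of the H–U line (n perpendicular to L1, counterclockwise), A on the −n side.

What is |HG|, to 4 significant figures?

39.16

Tangency of A1 to both parallel lines with radius 13.4 puts F and A at H ± 13.4·n: F = (3.242, 13.00), A = (-3.242, -13.00). Equal radii place G and N the same way about U: G = U + 13.4·n = (38.95, 4.099), N = U − 13.4·n = (32.47, -21.90). Then |HG| = |G − H| = 39.16.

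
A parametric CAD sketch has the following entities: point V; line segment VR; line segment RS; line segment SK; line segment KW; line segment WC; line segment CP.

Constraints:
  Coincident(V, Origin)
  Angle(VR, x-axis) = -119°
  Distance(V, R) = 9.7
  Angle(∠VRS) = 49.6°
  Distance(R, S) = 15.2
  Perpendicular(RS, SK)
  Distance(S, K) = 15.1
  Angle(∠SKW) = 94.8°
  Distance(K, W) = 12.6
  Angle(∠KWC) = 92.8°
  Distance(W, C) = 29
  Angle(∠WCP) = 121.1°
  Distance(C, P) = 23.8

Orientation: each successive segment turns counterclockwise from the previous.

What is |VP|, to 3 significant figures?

36.6

∠KWC = 92.8° gives WC at -86.2° from the x-axis; with |WC| = 29.0, C = (-3.38, -21.1). ∠WCP = 121.1° gives CP at -27.3° from the x-axis; with |CP| = 23.8, P = (17.8, -32.0). Then |VP| = |P − V| = 36.6.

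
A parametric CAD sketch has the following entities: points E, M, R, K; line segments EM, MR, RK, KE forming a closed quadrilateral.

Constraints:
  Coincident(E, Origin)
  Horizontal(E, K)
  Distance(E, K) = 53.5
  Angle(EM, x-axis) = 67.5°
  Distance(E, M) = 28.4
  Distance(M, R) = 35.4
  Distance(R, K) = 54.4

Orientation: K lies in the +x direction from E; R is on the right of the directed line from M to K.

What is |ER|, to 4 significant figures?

7.330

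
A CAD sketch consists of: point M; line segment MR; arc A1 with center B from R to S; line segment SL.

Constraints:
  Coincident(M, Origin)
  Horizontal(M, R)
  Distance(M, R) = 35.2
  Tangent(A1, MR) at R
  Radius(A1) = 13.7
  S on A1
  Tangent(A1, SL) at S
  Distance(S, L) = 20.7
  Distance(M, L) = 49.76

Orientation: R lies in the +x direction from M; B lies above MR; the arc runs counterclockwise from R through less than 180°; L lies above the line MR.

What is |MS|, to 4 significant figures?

50.85

M is at the origin; M and R share the same y with |MR| = 35.2 and R on the +x side, so R = (35.20, 0.000). Since A1 is tangent to MR there, BR ⟂ MR, so B = R + (0, 13.7) = (35.20, 13.70). Since BS ⟂ SL (tangency), |BL| = √(13.7² + 20.7²) = 24.82 regardless of where S sits on A1. So L lies on both circle(M, 49.76) and circle(B, 24.82); the above-MR intersection is L = (31.78, 38.29). S is the foot of the tangent from L: S = (45.48, 22.76).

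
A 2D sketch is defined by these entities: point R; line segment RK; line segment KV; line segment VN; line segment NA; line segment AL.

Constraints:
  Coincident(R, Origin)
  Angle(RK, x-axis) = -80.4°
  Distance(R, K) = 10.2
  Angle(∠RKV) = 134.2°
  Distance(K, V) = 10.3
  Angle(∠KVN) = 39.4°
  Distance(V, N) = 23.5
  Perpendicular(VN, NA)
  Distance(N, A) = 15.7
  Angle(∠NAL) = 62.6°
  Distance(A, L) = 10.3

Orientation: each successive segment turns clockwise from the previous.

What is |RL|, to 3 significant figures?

6.70

R is at the origin; RK runs at -80.4° with length 10.2, so K = (1.70, -10.1). ∠RKV = 134.2° gives KV at -126° from the x-axis; with |KV| = 10.3, V = (-4.38, -18.4). ∠KVN = 39.4° gives VN at 93.2° from the x-axis; with |VN| = 23.5, N = (-5.69, 5.09). VN ⟂ NA, so NA runs at 3.20°; with |NA| = 15.7, A = (9.98, 5.97). ∠NAL = 62.6° gives AL at -114° from the x-axis; with |AL| = 10.3, L = (5.76, -3.42). Then |RL| = |L − R| = 6.70.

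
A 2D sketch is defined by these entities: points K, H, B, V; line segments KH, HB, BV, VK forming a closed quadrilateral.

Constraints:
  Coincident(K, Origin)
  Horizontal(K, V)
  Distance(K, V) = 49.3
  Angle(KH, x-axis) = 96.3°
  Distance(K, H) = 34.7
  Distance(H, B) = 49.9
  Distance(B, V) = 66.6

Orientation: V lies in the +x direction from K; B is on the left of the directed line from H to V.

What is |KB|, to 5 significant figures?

74.232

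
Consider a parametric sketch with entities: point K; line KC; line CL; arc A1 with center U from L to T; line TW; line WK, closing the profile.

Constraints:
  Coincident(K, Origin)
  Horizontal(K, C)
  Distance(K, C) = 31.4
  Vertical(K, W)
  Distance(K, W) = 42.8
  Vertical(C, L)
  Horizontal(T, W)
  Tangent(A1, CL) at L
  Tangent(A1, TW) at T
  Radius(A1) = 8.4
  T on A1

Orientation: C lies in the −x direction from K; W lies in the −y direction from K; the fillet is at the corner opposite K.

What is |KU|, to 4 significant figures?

41.38

K and W share the same x with |KW| = 42.8 and W on the −y side, so W = (0.000, -42.80). The virtual corner opposite K is at (-31.40, -42.80). Tangency of A1 to CL means the radius UL is perpendicular to CL and A1 meets TW tangentially, so UT is at right angles to TW, with radius 8.4, so the center U sits 8.4 in from both sides at U = (-23.00, -34.40). Then |KU| = |U − K| = 41.38.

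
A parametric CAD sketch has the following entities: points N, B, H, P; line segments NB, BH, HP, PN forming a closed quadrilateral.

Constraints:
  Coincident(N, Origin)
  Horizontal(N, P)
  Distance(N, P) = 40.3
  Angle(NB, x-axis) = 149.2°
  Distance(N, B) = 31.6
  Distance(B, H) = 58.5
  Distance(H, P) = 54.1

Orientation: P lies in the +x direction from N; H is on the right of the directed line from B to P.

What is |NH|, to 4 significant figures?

35.79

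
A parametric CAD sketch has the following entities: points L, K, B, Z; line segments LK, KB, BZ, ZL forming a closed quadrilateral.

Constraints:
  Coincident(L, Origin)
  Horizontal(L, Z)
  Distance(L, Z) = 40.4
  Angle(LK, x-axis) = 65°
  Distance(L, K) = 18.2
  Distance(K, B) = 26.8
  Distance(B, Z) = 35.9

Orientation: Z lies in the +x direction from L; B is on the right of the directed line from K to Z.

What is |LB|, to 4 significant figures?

11.88

L is at the origin; L and Z share the same y with |LZ| = 40.4 and Z in +x, so Z = (40.4, 0). LK runs at 65.0° with |LK| = 18.2, so K = (7.692, 16.49). B is determined by |KB| = 26.8 and |BZ| = 35.9 together: it lies at the intersection of circle(K, 26.8) and circle(Z, 35.9). With |KZ| = 36.63, the foot of the radical line on KZ is 10.53 from K and the perpendicular offset is √(26.8² − 10.53²) = 24.65. Taking the right-of-KZ solution: B = (5.995, -10.25).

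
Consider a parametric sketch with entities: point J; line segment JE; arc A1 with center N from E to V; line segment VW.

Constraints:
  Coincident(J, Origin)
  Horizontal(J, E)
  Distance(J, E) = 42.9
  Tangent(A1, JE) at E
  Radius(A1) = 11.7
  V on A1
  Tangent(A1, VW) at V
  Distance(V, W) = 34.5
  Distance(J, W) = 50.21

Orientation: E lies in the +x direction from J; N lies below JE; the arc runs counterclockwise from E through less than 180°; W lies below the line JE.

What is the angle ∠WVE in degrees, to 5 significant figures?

140.26°

J is at the origin; J and E share the same y with |JE| = 42.9 and E on the +x side, so E = (42.900, 0.0000). Tangency of A1 to JE means the radius NE is perpendicular to JE, so N = E + (0, -11.7) = (42.900, -11.700). Since NV ⟂ VW (tangency), |NW| = √(11.7² + 34.5²) = 36.430 regardless of where V sits on A1. So W lies on both circle(J, 50.21) and circle(N, 36.430); the below-JE intersection is W = (25.101, -43.486). V is the foot of the tangent from W: V = (31.396, -9.5649).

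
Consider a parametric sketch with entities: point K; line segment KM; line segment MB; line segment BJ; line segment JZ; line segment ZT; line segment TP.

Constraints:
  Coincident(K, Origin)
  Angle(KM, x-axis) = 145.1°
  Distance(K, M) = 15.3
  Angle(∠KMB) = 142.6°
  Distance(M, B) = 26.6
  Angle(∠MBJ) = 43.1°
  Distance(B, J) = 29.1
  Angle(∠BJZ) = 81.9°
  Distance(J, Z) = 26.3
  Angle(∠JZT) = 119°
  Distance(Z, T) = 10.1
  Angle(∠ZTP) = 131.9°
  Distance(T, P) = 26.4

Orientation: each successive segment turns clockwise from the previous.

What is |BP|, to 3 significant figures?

19.1

K is at the origin; KM runs at 145.1° with length 15.3, so M = (-12.5, 8.75). ∠KMB = 142.6° gives MB at 108° from the x-axis; with |MB| = 26.6, B = (-20.6, 34.1). ∠MBJ = 43.1° gives BJ at -29.2° from the x-axis; with |BJ| = 29.1, J = (4.77, 19.9). ∠BJZ = 81.9° gives JZ at -127° from the x-axis; with |JZ| = 26.3, Z = (-11.2, -1.02). ∠JZT = 119.0° gives ZT at 172° from the x-axis; with |ZT| = 10.1, T = (-21.2, 0.435). ∠ZTP = 131.9° gives TP at 124° from the x-axis; with |TP| = 26.4, P = (-35.8, 22.4). Then |BP| = |P − B| = 19.1.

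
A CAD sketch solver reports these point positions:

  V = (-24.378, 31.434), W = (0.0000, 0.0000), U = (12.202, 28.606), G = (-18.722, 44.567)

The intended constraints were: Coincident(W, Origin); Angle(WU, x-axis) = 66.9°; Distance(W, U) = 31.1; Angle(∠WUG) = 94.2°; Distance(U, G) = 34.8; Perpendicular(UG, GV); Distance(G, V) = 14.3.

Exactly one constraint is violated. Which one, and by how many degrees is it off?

Perpendicular(UG, GV) — off by 4.00°.

W = (0.00, 0.00) ✓; WU at 66.90° ✓; |WU| = 31.10 ✓; ∠WUG = 94.20° ✓; |UG| = 34.80 ✓; ∠(UG, GV) = 94.00° ✗; |GV| = 14.30 ✓.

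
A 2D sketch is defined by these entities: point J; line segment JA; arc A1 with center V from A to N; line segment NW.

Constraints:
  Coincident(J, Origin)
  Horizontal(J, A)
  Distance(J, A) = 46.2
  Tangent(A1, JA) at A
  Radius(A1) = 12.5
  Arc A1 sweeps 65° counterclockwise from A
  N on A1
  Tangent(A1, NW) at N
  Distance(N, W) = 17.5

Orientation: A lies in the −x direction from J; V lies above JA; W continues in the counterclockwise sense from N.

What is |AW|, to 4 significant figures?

29.72

J is at the origin; J and A share the same y with |JA| = 46.2 and A on the −x side, so A = (-46.20, 0.000). Since A1 is tangent to JA there, VA ⟂ JA, so V = A + (0, 12.5) = (-46.20, 12.50). On A1, A sits at bearing -90° from V; a 65° counterclockwise sweep puts N at bearing -25°, so N = V + 12.5·(cos -25°, sin -25°) = (-34.87, 7.217). The tangent condition forces VN to be normal to NW, so NW runs along (−sin -25°, cos -25°); with |NW| = 17.5, W = (-27.48, 23.08). Then |AW| = |W − A| = 29.72.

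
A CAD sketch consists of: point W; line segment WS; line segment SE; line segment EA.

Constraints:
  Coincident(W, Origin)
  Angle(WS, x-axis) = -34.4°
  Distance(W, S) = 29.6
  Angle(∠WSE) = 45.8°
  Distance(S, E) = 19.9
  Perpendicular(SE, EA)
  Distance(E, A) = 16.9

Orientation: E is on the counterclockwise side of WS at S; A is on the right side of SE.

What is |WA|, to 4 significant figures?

38.13

∠WSE = 45.8°, so SE runs at -34.4° + (180° − 45.8°) = 99.80° from the x-axis; with |SE| = 19.9, E = S + 19.9·(cos 99.80°, sin 99.80°) = (21.04, 2.887). The perpendicularity gives EA at right angles to SE; with |EA| = 16.9 on the right of SE, A = E + 16.9·(0.9854, 0.1702) = (37.69, 5.763). Then |WA| = |A − W| = 38.13.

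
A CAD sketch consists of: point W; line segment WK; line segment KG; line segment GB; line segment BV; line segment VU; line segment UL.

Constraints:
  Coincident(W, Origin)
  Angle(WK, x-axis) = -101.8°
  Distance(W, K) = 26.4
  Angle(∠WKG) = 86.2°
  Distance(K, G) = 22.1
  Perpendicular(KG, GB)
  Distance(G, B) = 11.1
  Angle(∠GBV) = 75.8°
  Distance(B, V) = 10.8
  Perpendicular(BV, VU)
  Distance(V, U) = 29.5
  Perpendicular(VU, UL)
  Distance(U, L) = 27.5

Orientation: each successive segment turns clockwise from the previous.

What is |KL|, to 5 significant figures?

47.458

W is at the origin; WK runs at -101.8° with length 26.4, so K = (-5.3987, -25.842). ∠WKG = 86.2° gives KG at 164.40° from the x-axis; with |KG| = 22.1, G = (-26.685, -19.899). KG is perpendicular to GB, so GB runs at 74.400°; with |GB| = 11.1, B = (-23.700, -9.2079). ∠GBV = 75.8° gives BV at -29.800° from the x-axis; with |BV| = 10.8, V = (-14.328, -14.575). BV ⟂ VU, so VU runs at -119.80°; with |VU| = 29.5, U = (-28.988, -40.174). VU ⟂ UL, so UL runs at 150.20°; with |UL| = 27.5, L = (-52.852, -26.507). Then |KL| = |L − K| = 47.458.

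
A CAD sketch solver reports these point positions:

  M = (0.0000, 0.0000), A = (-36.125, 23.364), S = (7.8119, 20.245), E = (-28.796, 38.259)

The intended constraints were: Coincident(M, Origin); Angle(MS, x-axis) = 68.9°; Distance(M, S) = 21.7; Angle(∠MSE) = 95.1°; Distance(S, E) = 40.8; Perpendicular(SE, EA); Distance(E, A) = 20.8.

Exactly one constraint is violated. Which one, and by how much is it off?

Distance(E, A) = 20.8 — off by 4.20.

M = (0.00, 0.00) ✓; MS at 68.90° ✓; |MS| = 21.70 ✓; ∠MSE = 95.10° ✓; |SE| = 40.80 ✓; ∠(SE, EA) = 90.00° ✓; |EA| = 16.60 ✗.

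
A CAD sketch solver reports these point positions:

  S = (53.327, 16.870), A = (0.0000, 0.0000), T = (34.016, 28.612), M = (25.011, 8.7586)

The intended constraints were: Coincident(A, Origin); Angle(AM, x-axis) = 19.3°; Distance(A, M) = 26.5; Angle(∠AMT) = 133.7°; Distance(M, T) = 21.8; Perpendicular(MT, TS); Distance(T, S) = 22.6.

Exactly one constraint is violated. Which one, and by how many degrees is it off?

Perpendicular(MT, TS) — off by 6.90°.

A = (0.00, 0.00) ✓; AM at 19.30° ✓; |AM| = 26.50 ✓; ∠AMT = 133.7° ✓; |MT| = 21.80 ✓; ∠(MT, TS) = 96.90° ✗; |TS| = 22.60 ✓.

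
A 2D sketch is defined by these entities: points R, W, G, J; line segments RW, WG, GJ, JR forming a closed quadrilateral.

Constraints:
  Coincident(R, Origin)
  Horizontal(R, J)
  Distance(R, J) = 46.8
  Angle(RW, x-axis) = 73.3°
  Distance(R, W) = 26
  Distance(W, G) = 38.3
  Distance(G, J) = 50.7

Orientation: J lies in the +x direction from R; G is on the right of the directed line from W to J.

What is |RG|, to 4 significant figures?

12.34

R is at the origin; RJ is horizontal with |RJ| = 46.8 and J in +x, so J = (46.8, 0). RW runs at 73.3° with |RW| = 26.0, so W = (7.471, 24.90). G is determined by |WG| = 38.3 and |GJ| = 50.7 together: it lies at the intersection of circle(W, 38.3) and circle(J, 50.7). With |WJ| = 46.55, the foot of the radical line on WJ is 11.42 from W and the perpendicular offset is √(38.3² − 11.42²) = 36.56. Taking the right-of-WJ solution: G = (-2.437, -12.09).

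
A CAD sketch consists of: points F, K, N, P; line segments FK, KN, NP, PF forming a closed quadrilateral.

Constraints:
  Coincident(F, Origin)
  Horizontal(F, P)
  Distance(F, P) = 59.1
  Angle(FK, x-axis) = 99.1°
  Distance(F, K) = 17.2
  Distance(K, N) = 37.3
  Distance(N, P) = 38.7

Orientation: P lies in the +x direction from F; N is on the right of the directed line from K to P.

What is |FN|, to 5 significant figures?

24.566

Checks: |KN| = 37.30 ✓; |NP| = 38.70 ✓.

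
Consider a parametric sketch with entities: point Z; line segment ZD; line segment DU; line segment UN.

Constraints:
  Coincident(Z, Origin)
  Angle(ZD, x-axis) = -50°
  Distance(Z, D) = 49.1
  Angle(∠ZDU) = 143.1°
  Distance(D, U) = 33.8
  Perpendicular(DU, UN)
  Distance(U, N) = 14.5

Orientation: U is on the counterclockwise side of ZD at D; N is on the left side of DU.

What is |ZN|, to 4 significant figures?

74.58

Z is at the origin; ZD runs at -50.0° with length 49.1, so D = 49.1·(cos -50.0°, sin -50.0°) = (31.56, -37.61). ∠ZDU = 143.1°, so DU runs at -50.0° + (180° − 143.1°) = -13.10° from the x-axis; with |DU| = 33.8, U = D + 33.8·(cos -13.10°, sin -13.10°) = (64.48, -45.27). The perpendicularity gives UN at right angles to DU; with |UN| = 14.5 on the left of DU, N = U + 14.5·(0.2267, 0.9740) = (67.77, -31.15). Then |ZN| = |N − Z| = 74.58.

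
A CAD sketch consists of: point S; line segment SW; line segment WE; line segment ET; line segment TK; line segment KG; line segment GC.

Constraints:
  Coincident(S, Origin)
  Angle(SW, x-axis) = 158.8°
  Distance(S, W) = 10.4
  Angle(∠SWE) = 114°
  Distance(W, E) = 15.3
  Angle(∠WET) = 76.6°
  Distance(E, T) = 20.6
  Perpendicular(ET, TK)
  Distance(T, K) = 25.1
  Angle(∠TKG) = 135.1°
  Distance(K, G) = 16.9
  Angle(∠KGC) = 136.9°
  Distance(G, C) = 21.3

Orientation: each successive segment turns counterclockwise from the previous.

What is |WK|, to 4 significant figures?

19.88

∠WET = 76.6° gives ET at -31.80° from the x-axis; with |ET| = 20.6, T = (-3.045, -17.88). ET is perpendicular to TK, so TK runs at 58.20°; with |TK| = 25.1, K = (10.18, 3.457). Then |WK| = |K − W| = 19.88.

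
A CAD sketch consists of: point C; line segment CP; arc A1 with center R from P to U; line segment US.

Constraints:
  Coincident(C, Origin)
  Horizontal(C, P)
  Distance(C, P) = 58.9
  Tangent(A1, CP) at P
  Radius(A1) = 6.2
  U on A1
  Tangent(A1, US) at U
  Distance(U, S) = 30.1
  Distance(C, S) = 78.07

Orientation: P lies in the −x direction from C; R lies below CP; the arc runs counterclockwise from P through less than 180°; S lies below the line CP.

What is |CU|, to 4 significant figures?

65.23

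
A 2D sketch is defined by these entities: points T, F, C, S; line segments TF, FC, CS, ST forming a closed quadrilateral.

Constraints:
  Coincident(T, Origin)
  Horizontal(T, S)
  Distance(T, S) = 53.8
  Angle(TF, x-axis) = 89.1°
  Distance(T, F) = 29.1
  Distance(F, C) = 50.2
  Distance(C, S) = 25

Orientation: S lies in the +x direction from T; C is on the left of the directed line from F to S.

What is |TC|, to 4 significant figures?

56.22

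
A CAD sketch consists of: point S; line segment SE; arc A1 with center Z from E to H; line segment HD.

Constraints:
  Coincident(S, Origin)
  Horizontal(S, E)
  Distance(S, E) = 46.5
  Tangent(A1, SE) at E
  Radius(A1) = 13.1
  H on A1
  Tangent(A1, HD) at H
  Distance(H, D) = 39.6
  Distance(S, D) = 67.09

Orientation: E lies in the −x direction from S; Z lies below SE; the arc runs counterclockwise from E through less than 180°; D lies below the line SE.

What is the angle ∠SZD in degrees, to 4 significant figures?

96.09°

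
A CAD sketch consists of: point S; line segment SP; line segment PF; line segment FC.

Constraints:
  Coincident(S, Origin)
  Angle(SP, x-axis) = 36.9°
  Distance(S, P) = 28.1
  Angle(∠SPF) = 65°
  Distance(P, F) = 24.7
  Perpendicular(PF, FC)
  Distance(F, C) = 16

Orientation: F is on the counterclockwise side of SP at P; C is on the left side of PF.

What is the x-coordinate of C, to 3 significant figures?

-6.85

∠SPF = 65.0°, so PF runs at 36.9° + (180° − 65.0°) = 152° from the x-axis; with |PF| = 24.7, F = P + 24.7·(cos 152°, sin 152°) = (0.683, 28.5). PF is perpendicular to FC; with |FC| = 16.0 on the left of PF, C = F + 16.0·(-0.471, -0.882) = (-6.85, 14.4). So C.x = -6.85.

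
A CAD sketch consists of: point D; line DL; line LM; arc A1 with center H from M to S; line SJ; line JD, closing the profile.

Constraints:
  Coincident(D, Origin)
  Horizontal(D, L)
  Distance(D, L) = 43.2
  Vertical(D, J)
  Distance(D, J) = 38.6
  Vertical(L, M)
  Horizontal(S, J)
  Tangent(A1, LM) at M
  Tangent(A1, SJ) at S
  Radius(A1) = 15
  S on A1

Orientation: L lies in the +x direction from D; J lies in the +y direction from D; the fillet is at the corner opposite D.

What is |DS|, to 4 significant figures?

47.80

The virtual corner opposite D is at (43.20, 38.60). Since A1 is tangent to LM there, HM ⟂ LM and A1 meets SJ tangentially, so HS is at right angles to SJ, with radius 15.0, so the center H sits 15.0 in from both sides at H = (28.20, 23.60). That places the tangent points at M = (43.20, 23.60) on LM and S = (28.20, 38.60) on SJ. Then |DS| = |S − D| = 47.80.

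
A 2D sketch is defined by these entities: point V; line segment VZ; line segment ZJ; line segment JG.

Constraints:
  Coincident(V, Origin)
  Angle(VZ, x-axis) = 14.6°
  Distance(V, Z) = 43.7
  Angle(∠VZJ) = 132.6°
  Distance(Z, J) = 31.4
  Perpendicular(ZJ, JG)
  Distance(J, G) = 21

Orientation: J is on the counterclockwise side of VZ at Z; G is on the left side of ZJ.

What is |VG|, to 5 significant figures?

61.994

V is at the origin; VZ runs at 14.6° with length 43.7, so Z = 43.7·(cos 14.6°, sin 14.6°) = (42.289, 11.015). ∠VZJ = 132.6°, so ZJ runs at 14.6° + (180° − 132.6°) = 62.000° from the x-axis; with |ZJ| = 31.4, J = Z + 31.4·(cos 62.000°, sin 62.000°) = (57.030, 38.740). ZJ ⟂ JG; with |JG| = 21.0 on the left of ZJ, G = J + 21.0·(-0.88295, 0.46947) = (38.488, 48.599). Then |VG| = |G − V| = 61.994.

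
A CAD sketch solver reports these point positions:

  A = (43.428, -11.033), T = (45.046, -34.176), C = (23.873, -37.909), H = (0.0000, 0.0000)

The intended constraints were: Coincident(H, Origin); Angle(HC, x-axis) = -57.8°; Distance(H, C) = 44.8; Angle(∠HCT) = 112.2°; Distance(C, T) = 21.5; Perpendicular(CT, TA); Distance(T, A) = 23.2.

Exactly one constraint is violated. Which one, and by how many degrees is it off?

Perpendicular(CT, TA) — off by 6.00°.

H = (0.00, 0.00) ✓; HC at -57.80° ✓; |HC| = 44.80 ✓; ∠HCT = 112.2° ✓; |CT| = 21.50 ✓; ∠(CT, TA) = 84.00° ✗; |TA| = 23.20 ✓.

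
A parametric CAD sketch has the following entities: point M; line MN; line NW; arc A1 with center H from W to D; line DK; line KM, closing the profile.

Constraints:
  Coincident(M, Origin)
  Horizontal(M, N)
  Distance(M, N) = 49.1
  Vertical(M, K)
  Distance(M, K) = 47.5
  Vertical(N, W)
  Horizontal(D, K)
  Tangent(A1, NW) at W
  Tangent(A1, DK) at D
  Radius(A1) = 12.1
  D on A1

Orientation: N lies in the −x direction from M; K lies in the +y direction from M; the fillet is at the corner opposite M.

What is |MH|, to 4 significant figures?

51.21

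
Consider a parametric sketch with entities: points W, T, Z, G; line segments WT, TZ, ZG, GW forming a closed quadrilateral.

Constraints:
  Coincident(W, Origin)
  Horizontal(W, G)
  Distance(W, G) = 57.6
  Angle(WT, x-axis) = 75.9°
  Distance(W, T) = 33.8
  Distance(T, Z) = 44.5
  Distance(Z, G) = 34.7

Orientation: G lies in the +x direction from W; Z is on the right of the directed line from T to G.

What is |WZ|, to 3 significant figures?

25.6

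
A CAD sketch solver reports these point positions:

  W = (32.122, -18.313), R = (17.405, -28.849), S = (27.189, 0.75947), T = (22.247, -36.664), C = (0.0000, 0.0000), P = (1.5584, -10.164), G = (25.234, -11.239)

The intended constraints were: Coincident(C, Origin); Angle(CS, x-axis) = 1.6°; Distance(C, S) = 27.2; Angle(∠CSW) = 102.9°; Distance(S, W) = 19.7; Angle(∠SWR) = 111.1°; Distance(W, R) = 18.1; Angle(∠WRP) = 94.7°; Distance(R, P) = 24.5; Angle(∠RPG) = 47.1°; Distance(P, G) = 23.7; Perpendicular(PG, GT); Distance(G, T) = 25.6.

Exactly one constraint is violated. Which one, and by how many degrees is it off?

Perpendicular(PG, GT) — off by 4.10°.

C = (0.00, 0.00) ✓; CS at 1.600° ✓; |CS| = 27.20 ✓; ∠CSW = 102.9° ✓; |SW| = 19.70 ✓; ∠SWR = 111.1° ✓; |WR| = 18.10 ✓; ∠WRP = 94.70° ✓; |RP| = 24.50 ✓; ∠RPG = 47.10° ✓; |PG| = 23.70 ✓; ∠(PG, GT) = 94.10° ✗; |GT| = 25.60 ✓.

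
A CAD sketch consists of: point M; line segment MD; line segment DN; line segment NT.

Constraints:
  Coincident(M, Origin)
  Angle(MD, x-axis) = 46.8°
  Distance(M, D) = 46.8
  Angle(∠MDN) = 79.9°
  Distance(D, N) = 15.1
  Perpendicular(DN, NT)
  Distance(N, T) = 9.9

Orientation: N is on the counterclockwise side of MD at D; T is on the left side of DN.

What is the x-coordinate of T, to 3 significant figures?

14.0

M is at the origin; MD runs at 46.8° with length 46.8, so D = 46.8·(cos 46.8°, sin 46.8°) = (32.0, 34.1). ∠MDN = 79.9°, so DN runs at 46.8° + (180° − 79.9°) = 147° from the x-axis; with |DN| = 15.1, N = D + 15.1·(cos 147°, sin 147°) = (19.4, 42.4). DN ⟂ NT; with |NT| = 9.9 on the left of DN, T = N + 9.9·(-0.546, -0.838) = (14.0, 34.1). So T.x = 14.0.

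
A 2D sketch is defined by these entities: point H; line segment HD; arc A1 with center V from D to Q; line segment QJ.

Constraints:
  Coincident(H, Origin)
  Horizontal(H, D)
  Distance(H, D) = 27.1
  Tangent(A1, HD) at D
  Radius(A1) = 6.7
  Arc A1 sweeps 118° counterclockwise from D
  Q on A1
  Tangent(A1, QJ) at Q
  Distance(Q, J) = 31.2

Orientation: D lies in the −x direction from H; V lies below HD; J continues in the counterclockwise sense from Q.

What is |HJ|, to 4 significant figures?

41.66

H is at the origin; H and D share the same y with |HD| = 27.1 and D on the −x side, so D = (-27.10, 0.000). The tangent condition forces VD to be normal to HD, so V = D + (0, -6.7) = (-27.10, -6.700). On A1, D sits at bearing 90° from V; a 118° counterclockwise sweep puts Q at bearing 208°, so Q = V + 6.7·(cos 208°, sin 208°) = (-33.02, -9.845). Since A1 is tangent to QJ there, VQ ⟂ QJ, so QJ runs along (−sin 208°, cos 208°); with |QJ| = 31.2, J = (-18.37, -37.39). Then |HJ| = |J − H| = 41.66.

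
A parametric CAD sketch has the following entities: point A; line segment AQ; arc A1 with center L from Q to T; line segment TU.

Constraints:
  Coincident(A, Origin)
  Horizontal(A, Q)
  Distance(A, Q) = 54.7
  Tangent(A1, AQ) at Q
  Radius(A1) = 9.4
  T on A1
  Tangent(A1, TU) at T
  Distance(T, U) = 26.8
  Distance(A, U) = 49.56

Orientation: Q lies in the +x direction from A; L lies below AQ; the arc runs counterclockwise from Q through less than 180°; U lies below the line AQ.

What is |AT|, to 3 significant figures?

46.2

Checks: ∠(LQ, QA) = 90.00° ✓; |LT| = 9.400 ✓; ∠(LT, TU) = 90.00° ✓; |TU| = 26.80 ✓; |AU| = 49.56 ✓.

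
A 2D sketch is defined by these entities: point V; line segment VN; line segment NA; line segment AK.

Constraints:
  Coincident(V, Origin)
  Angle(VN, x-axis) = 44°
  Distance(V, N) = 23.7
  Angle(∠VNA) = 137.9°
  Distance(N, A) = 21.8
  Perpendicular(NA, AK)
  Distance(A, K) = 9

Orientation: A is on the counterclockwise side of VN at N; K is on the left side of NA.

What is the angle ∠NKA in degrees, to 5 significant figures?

67.567°

∠VNA = 137.9°, so NA runs at 44.0° + (180° − 137.9°) = 86.100° from the x-axis; with |NA| = 21.8, A = N + 21.8·(cos 86.100°, sin 86.100°) = (18.531, 38.213). NA is perpendicular to AK; with |AK| = 9.0 on the left of NA, K = A + 9.0·(-0.99768, 0.068015) = (9.5519, 38.825). Then cos ∠NKA = KN·KA / (|KN||KA|), giving 67.567°.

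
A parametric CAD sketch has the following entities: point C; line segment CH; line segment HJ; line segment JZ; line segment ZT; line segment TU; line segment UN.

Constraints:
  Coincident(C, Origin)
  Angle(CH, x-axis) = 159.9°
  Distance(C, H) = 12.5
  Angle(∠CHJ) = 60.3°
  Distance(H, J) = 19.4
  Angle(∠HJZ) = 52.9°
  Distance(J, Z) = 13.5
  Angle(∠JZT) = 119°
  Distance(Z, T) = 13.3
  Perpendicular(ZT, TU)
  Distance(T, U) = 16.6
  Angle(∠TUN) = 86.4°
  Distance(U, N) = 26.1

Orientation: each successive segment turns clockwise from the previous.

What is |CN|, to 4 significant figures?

23.74

C is at the origin; CH runs at 159.9° with length 12.5, so H = (-11.74, 4.296). ∠CHJ = 60.3° gives HJ at 40.20° from the x-axis; with |HJ| = 19.4, J = (3.079, 16.82). ∠HJZ = 52.9° gives JZ at -86.90° from the x-axis; with |JZ| = 13.5, Z = (3.809, 3.337). ∠JZT = 119.0° gives ZT at -147.9° from the x-axis; with |ZT| = 13.3, T = (-7.458, -3.730). ZT ⟂ TU, so TU runs at 122.1°; with |TU| = 16.6, U = (-16.28, 10.33). ∠TUN = 86.4° gives UN at 28.50° from the x-axis; with |UN| = 26.1, N = (6.658, 22.79). Then |CN| = |N − C| = 23.74.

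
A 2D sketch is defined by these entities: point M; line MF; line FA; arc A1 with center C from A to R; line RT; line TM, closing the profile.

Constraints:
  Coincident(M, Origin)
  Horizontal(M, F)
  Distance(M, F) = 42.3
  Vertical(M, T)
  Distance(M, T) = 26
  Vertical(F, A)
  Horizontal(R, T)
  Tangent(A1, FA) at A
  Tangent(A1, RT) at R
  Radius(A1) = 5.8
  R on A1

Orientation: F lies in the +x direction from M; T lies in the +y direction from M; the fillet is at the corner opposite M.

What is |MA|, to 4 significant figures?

46.88

The virtual corner opposite M is at (42.30, 26.00). A1 meets FA tangentially, so CA is at right angles to FA and the tangent condition forces CR to be normal to RT, with radius 5.8, so the center C sits 5.8 in from both sides at C = (36.50, 20.20). That places the tangent points at A = (42.30, 20.20) on FA and R = (36.50, 26.00) on RT. Then |MA| = |A − M| = 46.88.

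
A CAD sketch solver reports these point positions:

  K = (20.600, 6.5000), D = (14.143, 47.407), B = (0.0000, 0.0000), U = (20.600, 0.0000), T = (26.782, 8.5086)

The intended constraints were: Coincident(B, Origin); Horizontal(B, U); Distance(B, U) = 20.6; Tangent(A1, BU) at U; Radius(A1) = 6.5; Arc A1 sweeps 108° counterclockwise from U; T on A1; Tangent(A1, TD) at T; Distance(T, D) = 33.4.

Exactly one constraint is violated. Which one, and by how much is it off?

Distance(T, D) = 33.4 — off by 7.50.

B = (0.00, 0.00) ✓; B.y = 0.00, U.y = 0.00 ✓; |BU| = 20.60 ✓; ∠(KU, UB) = 90.00° ✓; |KU| = 6.500 ✓; bearing(K→T) − bearing(K→U) = 108.0° ✓; |KT| = 6.500 ✓; ∠(KT, TD) = 90.00° ✓; |TD| = 40.90 ✗.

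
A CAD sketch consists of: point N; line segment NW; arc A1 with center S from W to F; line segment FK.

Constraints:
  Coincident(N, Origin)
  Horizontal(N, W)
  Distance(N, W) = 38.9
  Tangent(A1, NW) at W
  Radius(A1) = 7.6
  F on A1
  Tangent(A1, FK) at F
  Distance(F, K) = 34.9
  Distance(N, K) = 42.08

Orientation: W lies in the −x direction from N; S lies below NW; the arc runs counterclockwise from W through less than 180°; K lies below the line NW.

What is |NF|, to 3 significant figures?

46.1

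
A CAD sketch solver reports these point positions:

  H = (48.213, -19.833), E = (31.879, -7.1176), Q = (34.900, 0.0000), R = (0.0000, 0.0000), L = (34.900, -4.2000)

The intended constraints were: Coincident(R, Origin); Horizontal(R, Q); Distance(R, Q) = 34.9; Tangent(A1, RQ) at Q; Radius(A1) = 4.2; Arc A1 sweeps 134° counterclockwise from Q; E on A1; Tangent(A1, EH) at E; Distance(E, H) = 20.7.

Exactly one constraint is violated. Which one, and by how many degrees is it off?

Tangent(A1, EH) at E — off by 8.10°.

R = (0.00, 0.00) ✓; R.y = 0.00, Q.y = 0.00 ✓; |RQ| = 34.90 ✓; ∠(LQ, QR) = 90.00° ✓; |LQ| = 4.200 ✓; bearing(L→E) − bearing(L→Q) = 134.0° ✓; |LE| = 4.200 ✓; ∠(LE, EH) = 81.90° ✗; |EH| = 20.70 ✓.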